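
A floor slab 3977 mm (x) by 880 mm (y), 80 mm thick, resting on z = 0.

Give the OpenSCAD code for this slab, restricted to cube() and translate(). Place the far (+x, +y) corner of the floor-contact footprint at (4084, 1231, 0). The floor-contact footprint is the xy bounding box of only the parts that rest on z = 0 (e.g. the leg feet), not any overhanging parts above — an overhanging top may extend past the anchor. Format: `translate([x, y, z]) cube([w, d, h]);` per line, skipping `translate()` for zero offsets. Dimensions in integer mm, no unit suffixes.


translate([107, 351, 0]) cube([3977, 880, 80]);


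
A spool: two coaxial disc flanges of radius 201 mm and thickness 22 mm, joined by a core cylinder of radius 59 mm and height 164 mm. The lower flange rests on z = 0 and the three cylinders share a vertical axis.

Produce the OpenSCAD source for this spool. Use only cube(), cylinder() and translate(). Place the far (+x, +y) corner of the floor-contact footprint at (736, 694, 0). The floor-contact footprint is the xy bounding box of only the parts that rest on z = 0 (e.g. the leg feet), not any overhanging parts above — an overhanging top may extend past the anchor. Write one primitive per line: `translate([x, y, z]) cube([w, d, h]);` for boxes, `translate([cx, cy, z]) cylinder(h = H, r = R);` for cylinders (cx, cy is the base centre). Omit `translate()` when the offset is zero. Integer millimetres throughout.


translate([535, 493, 0]) cylinder(h = 22, r = 201);
translate([535, 493, 22]) cylinder(h = 164, r = 59);
translate([535, 493, 186]) cylinder(h = 22, r = 201);


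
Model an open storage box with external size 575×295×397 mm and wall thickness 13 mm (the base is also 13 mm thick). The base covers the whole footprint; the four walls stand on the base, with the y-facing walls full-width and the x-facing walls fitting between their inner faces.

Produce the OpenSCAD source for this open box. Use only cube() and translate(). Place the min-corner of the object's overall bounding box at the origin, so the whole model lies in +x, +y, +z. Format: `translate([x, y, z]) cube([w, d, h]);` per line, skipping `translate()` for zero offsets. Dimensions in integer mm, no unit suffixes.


cube([575, 295, 13]);
translate([0, 0, 13]) cube([575, 13, 384]);
translate([0, 282, 13]) cube([575, 13, 384]);
translate([0, 13, 13]) cube([13, 269, 384]);
translate([562, 13, 13]) cube([13, 269, 384]);


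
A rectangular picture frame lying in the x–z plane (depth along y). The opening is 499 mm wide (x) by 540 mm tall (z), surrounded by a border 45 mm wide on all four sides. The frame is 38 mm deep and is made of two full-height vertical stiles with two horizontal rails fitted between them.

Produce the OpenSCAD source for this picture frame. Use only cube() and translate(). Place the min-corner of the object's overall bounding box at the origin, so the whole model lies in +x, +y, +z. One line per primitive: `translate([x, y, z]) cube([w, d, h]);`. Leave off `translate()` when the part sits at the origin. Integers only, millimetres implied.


cube([45, 38, 630]);
translate([544, 0, 0]) cube([45, 38, 630]);
translate([45, 0, 0]) cube([499, 38, 45]);
translate([45, 0, 585]) cube([499, 38, 45]);


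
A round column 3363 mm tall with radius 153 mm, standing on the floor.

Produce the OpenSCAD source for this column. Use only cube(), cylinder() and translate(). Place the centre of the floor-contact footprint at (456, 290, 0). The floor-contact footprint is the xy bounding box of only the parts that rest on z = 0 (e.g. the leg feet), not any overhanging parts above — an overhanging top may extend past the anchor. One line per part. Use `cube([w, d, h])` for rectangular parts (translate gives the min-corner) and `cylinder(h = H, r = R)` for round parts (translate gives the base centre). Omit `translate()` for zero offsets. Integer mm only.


translate([456, 290, 0]) cylinder(h = 3363, r = 153);


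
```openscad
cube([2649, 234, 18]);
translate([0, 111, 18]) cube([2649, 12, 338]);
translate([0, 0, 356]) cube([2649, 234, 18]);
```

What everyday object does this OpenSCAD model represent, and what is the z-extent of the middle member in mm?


An I-beam. The web height is 338 mm.

Two wide flanges with a thin centred web — an I-beam. Overall 374 mm minus two 18 mm flanges gives a web of 374 − 2·18 = 338 mm.


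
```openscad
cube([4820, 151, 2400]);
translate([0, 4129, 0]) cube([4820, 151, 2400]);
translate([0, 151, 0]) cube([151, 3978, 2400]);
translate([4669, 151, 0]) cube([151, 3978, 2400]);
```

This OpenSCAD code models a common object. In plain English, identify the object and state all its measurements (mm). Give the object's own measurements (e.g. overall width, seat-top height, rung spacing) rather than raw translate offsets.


The wall frame of a small rectangular building: four walls, each 2400 mm tall and 151 mm thick, enclosing a footprint 4820 mm (x) by 4280 mm (y) outside-to-outside, with no floor or roof. The front and back walls (the −y and +y sides) span the full width; the two side walls fit between them.


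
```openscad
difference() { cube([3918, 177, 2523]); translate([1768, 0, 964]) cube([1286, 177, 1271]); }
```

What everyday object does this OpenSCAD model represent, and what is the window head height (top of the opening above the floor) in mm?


A wall with a window opening. The window head height is 2235 mm.

A wall with a rectangular opening subtracted — a window. Sill at z = 964, opening 1271 mm tall, so the head is at 964 + 1271 = 2235 mm.


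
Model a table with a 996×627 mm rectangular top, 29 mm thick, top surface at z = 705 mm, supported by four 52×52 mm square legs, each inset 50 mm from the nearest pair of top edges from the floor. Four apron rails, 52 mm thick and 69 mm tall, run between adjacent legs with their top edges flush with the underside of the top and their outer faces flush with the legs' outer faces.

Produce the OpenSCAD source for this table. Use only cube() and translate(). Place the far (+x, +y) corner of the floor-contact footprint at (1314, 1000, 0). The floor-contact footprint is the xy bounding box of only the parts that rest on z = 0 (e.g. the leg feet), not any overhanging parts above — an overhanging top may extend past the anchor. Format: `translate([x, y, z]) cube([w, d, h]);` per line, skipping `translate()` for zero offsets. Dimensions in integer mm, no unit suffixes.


translate([368, 423, 676]) cube([996, 627, 29]);
translate([418, 473, 0]) cube([52, 52, 676]);
translate([1262, 473, 0]) cube([52, 52, 676]);
translate([418, 948, 0]) cube([52, 52, 676]);
translate([1262, 948, 0]) cube([52, 52, 676]);
translate([470, 473, 607]) cube([792, 52, 69]);
translate([470, 948, 607]) cube([792, 52, 69]);
translate([418, 525, 607]) cube([52, 423, 69]);
translate([1262, 525, 607]) cube([52, 423, 69]);


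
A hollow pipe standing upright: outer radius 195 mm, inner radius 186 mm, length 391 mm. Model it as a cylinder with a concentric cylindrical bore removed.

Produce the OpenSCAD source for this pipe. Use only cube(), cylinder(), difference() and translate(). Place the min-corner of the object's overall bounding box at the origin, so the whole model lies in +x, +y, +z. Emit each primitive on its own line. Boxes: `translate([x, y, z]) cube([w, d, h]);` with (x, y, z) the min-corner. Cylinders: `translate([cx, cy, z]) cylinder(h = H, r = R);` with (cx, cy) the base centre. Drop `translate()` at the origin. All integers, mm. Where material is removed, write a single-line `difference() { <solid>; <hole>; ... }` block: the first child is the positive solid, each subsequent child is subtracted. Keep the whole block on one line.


difference() { translate([195, 195, 0]) cylinder(h = 391, r = 195); translate([195, 195, 0]) cylinder(h = 391, r = 186); }


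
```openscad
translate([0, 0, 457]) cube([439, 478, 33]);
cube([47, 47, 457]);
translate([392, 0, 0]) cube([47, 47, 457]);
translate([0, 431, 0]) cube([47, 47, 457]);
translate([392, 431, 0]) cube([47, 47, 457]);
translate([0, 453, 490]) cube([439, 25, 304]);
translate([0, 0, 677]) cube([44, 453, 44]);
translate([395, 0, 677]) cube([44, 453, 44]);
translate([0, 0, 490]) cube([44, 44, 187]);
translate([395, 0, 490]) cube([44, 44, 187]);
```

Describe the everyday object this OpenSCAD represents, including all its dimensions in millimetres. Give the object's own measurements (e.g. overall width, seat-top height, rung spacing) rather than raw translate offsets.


A chair. The seat is a 439×478×33 mm slab with its top at z = 490 mm, on four 47×47 mm corner legs (flush with the seat edges, standing on z = 0). A flat backrest 25 mm thick, 304 mm tall, spans the full seat width and rises from the seat top along its +y edge, rear face flush with the rear of the seat. Two armrests of 44×44 mm section run along each side from the seat's front edge to the front of the backrest, top faces 231 mm above the seat top and outer faces flush with the seat's x-edges; a 44×44 mm post under the front of each armrest stands on the seat at the front corner.


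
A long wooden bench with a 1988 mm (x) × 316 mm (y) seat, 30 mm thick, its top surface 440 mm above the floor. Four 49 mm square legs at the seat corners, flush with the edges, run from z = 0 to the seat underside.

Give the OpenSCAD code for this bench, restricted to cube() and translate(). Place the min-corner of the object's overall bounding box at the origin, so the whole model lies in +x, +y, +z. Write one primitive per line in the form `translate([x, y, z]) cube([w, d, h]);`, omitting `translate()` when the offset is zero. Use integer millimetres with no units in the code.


translate([0, 0, 410]) cube([1988, 316, 30]);
cube([49, 49, 410]);
translate([0, 267, 0]) cube([49, 49, 410]);
translate([1939, 0, 0]) cube([49, 49, 410]);
translate([1939, 267, 0]) cube([49, 49, 410]);


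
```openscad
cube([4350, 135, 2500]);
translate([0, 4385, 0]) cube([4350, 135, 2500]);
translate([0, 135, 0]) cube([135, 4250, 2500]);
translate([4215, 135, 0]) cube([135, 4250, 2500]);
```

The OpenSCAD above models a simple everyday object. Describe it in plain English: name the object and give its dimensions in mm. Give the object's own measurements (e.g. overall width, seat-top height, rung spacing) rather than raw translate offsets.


The wall frame of a small rectangular building: four walls, each 2500 mm tall and 135 mm thick, enclosing a footprint 4350 mm (x) by 4520 mm (y) outside-to-outside, with no floor or roof. The front and back walls (the −y and +y sides) span the full width; the two side walls fit between them.


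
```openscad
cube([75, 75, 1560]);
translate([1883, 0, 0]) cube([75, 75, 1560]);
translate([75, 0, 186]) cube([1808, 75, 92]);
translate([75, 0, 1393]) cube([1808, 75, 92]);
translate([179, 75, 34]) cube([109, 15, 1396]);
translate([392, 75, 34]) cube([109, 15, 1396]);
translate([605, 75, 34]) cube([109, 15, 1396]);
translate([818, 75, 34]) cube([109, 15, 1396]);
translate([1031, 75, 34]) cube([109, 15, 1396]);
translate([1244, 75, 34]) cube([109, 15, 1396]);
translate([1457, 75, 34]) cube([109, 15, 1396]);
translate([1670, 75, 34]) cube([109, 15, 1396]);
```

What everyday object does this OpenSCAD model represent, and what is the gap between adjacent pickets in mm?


A fence section. The picket gap is 104 mm.

Two posts, two rails, 8 pickets — a fence section. Span 1808 mm holds 8 pickets of 109 mm with 9 equal gaps: ⌊(1808 − 8·109) / 9⌋ = 104 mm.


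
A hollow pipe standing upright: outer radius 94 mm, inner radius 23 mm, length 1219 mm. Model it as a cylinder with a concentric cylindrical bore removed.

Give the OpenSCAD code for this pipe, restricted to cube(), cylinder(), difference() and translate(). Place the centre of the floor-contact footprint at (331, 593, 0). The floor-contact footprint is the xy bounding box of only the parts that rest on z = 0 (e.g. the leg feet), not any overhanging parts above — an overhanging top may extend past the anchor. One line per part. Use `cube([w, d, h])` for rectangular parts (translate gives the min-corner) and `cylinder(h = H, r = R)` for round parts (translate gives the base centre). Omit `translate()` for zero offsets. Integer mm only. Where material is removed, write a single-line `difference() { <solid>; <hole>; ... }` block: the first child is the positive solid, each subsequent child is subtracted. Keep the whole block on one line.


difference() { translate([331, 593, 0]) cylinder(h = 1219, r = 94); translate([331, 593, 0]) cylinder(h = 1219, r = 23); }


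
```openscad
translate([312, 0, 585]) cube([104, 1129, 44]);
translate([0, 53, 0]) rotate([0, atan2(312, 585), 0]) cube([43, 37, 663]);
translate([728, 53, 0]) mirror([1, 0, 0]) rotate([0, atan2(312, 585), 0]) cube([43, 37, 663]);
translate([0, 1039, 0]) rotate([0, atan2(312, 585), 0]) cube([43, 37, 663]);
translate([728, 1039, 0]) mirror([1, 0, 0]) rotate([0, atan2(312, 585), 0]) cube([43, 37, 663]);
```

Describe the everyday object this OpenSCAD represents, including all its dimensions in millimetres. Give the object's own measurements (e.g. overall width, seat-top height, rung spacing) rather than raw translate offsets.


A sawhorse. A 104×1129×44 mm beam (x, y, z) sits on two A-frame leg pairs. Each pair is two raked legs of 43×37 mm section (37 mm along y) splaying symmetrically in x. Each leg rises 585 mm vertically over 312 mm of horizontal reach and is 663 mm long along its own axis. Every leg's outer bottom edge rests on the floor and its outer top edge meets a bottom edge of the beam — the left legs (tilting toward +x) meet the beam's −x bottom edge, the right legs (their mirror images, tilting toward −x) meet its +x bottom edge — so the leg tops tuck under the beam, the beam's underside is 585 mm above the floor, and the feet are 728 mm apart outside-to-outside with the beam centred between them. The two leg pairs are set in 53 mm from either end of the beam.


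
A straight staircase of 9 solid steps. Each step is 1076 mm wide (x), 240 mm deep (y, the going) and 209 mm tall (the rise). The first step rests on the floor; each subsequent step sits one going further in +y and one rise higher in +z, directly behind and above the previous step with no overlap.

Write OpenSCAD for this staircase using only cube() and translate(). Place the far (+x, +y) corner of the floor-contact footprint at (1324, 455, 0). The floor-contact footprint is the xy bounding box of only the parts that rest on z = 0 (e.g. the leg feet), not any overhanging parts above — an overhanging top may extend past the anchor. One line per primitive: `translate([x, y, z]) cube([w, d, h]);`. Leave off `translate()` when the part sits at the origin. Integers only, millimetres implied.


translate([248, 215, 0]) cube([1076, 240, 209]);
translate([248, 455, 209]) cube([1076, 240, 209]);
translate([248, 695, 418]) cube([1076, 240, 209]);
translate([248, 935, 627]) cube([1076, 240, 209]);
translate([248, 1175, 836]) cube([1076, 240, 209]);
translate([248, 1415, 1045]) cube([1076, 240, 209]);
translate([248, 1655, 1254]) cube([1076, 240, 209]);
translate([248, 1895, 1463]) cube([1076, 240, 209]);
translate([248, 2135, 1672]) cube([1076, 240, 209]);


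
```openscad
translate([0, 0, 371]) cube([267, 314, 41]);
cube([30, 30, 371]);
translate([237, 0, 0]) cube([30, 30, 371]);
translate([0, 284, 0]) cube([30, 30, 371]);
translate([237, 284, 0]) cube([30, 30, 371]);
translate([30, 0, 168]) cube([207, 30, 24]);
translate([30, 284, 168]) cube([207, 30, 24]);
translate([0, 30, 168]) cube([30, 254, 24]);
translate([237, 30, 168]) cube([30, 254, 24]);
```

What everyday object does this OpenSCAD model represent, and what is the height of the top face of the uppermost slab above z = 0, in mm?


A stool. The seat height is 412 mm.

A 267×314×41 slab at z = 371 on four corner posts — a stool. The seat top is 371 + 41 = 412 mm.


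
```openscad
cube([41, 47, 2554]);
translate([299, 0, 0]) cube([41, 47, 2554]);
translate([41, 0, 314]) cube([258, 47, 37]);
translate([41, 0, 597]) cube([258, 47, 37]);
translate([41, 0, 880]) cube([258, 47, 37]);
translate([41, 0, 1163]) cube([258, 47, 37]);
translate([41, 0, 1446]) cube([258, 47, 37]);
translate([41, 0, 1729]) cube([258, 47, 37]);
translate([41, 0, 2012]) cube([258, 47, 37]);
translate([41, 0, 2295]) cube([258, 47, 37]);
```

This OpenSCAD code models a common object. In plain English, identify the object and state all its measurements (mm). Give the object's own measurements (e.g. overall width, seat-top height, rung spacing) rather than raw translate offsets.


A straight ladder. Two 41×47 mm vertical rails, 2554 mm tall, stand 340 mm apart (outside-to-outside) with their front faces coplanar on the −y side. 8 rungs, each 47 mm deep and 37 mm tall, span between the inner faces of the rails, front faces flush with the rails. The lowest rung's underside is at z = 314 mm and rungs are spaced 283 mm apart (underside to underside).


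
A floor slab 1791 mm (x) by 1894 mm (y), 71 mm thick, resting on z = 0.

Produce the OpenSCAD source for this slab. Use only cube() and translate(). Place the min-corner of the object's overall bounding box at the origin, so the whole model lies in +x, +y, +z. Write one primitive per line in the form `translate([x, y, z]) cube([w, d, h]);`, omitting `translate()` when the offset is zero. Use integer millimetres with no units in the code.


cube([1791, 1894, 71]);


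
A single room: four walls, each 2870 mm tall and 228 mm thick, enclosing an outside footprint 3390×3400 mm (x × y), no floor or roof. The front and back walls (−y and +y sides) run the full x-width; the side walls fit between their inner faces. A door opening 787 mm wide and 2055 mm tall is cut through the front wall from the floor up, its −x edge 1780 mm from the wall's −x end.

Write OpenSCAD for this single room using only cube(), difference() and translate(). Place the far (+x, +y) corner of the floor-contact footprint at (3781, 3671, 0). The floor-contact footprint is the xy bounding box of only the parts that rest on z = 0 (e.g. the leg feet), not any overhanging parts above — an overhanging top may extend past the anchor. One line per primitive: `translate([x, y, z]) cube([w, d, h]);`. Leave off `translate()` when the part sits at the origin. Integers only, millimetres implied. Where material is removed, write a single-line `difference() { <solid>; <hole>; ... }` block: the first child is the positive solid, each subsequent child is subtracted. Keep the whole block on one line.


difference() { translate([391, 271, 0]) cube([3390, 228, 2870]); translate([2171, 271, 0]) cube([787, 228, 2055]); }
translate([391, 3443, 0]) cube([3390, 228, 2870]);
translate([391, 499, 0]) cube([228, 2944, 2870]);
translate([3553, 499, 0]) cube([228, 2944, 2870]);


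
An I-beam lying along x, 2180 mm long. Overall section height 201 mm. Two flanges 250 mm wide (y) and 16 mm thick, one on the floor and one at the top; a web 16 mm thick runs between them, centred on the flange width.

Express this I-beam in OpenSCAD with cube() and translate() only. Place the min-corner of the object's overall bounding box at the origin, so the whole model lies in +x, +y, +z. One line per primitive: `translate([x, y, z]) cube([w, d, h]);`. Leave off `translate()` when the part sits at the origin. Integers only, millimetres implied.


cube([2180, 250, 16]);
translate([0, 117, 16]) cube([2180, 16, 169]);
translate([0, 0, 185]) cube([2180, 250, 16]);


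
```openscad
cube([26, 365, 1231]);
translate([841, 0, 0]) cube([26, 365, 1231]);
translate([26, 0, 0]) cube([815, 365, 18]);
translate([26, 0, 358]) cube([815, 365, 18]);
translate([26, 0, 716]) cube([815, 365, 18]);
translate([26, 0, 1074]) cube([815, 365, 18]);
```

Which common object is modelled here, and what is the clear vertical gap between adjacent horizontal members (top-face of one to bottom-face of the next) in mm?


A bookshelf. The clear shelf gap is 340 mm.

Two tall side panels with 4 horizontal boards between them — a bookshelf. The first two shelf undersides are at z = 0 and z = 358; with shelf thickness 18, the clear gap is 358 − 0 − 18 = 340 mm.


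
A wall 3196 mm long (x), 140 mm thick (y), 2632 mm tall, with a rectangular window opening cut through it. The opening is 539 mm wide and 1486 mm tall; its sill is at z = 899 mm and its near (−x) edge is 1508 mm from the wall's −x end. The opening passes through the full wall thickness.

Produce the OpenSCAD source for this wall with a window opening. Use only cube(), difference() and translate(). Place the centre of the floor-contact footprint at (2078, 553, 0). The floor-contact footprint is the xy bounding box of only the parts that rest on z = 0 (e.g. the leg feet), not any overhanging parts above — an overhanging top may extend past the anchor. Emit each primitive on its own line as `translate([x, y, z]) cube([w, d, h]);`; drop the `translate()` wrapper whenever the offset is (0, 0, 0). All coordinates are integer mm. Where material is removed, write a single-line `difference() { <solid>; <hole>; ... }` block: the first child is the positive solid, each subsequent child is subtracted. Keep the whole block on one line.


difference() { translate([480, 483, 0]) cube([3196, 140, 2632]); translate([1988, 483, 899]) cube([539, 140, 1486]); }


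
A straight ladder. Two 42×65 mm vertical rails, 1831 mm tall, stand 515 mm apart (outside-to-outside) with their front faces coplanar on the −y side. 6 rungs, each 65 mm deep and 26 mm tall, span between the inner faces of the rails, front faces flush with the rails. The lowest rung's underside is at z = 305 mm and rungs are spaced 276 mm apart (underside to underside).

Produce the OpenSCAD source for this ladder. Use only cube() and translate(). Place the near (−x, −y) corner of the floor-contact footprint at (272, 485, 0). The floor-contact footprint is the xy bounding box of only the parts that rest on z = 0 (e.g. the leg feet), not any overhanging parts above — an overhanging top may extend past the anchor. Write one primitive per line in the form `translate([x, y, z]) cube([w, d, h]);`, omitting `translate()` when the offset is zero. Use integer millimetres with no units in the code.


// rung span = 515 - 2*42 = 431
// rung[k] z = 305 + k*276
translate([272, 485, 0]) cube([42, 65, 1831]);
translate([745, 485, 0]) cube([42, 65, 1831]);
translate([314, 485, 305]) cube([431, 65, 26]);
translate([314, 485, 581]) cube([431, 65, 26]);
translate([314, 485, 857]) cube([431, 65, 26]);
translate([314, 485, 1133]) cube([431, 65, 26]);
translate([314, 485, 1409]) cube([431, 65, 26]);
translate([314, 485, 1685]) cube([431, 65, 26]);


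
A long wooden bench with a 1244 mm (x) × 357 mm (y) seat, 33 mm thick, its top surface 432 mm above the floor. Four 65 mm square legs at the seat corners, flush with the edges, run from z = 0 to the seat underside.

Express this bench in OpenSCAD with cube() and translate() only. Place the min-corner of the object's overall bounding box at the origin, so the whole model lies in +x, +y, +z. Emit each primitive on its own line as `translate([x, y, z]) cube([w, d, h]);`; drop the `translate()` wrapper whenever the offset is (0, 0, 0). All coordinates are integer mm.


translate([0, 0, 399]) cube([1244, 357, 33]);
cube([65, 65, 399]);
translate([0, 292, 0]) cube([65, 65, 399]);
translate([1179, 0, 0]) cube([65, 65, 399]);
translate([1179, 292, 0]) cube([65, 65, 399]);


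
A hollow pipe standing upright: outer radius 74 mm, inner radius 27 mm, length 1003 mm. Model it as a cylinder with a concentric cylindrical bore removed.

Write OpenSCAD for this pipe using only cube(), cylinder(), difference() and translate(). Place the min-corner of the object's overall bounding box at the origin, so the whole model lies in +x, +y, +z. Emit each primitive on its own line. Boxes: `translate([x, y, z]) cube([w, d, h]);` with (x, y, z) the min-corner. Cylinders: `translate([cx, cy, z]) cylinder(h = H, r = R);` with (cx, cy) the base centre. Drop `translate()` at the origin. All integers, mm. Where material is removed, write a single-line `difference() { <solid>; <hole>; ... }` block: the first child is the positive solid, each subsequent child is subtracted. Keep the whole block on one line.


difference() { translate([74, 74, 0]) cylinder(h = 1003, r = 74); translate([74, 74, 0]) cylinder(h = 1003, r = 27); }


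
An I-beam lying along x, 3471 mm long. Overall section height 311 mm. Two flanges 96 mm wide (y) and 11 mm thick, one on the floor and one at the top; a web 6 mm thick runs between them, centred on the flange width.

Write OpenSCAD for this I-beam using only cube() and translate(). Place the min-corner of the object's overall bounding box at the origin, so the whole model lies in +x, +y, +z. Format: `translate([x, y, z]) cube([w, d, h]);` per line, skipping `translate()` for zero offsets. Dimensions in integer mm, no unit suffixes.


cube([3471, 96, 11]);
translate([0, 45, 11]) cube([3471, 6, 289]);
translate([0, 0, 300]) cube([3471, 96, 11]);


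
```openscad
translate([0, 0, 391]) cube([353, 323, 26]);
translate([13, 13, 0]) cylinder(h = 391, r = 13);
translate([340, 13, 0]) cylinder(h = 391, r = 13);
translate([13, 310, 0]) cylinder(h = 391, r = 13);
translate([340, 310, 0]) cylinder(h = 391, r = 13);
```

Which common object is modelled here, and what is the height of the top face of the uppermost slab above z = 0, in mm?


A stool. The seat height is 417 mm.

A 353×323×26 slab at z = 391 on four corner cylinders — a stool. The seat top is 391 + 26 = 417 mm.


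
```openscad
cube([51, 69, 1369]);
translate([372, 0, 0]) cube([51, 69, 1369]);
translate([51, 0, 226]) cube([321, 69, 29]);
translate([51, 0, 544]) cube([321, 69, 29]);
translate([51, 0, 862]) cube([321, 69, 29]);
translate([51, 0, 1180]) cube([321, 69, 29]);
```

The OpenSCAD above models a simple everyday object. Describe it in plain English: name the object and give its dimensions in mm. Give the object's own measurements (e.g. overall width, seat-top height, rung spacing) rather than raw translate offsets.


A straight ladder. Two 51×69 mm vertical rails, 1369 mm tall, stand 423 mm apart (outside-to-outside) with their front faces coplanar on the −y side. 4 rungs, each 69 mm deep and 29 mm tall, span between the inner faces of the rails, front faces flush with the rails. The lowest rung's underside is at z = 226 mm and rungs are spaced 318 mm apart (underside to underside).


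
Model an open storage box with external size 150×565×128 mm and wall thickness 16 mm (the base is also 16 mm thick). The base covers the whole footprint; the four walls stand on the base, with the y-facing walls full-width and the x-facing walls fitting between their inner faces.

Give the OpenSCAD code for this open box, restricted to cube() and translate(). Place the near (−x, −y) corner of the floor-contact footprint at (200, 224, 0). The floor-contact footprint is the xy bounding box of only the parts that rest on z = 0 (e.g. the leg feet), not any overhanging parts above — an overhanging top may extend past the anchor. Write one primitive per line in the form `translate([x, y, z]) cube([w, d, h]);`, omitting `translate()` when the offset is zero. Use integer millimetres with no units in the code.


translate([200, 224, 0]) cube([150, 565, 16]);
translate([200, 224, 16]) cube([150, 16, 112]);
translate([200, 773, 16]) cube([150, 16, 112]);
translate([200, 240, 16]) cube([16, 533, 112]);
translate([334, 240, 16]) cube([16, 533, 112]);


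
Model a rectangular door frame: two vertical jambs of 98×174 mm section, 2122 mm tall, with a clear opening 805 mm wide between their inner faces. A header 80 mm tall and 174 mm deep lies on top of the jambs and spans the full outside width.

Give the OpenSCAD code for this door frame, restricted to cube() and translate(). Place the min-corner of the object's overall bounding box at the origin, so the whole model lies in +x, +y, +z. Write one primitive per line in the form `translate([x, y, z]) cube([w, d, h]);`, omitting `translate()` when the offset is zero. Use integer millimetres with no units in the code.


cube([98, 174, 2122]);
translate([903, 0, 0]) cube([98, 174, 2122]);
translate([0, 0, 2122]) cube([1001, 174, 80]);


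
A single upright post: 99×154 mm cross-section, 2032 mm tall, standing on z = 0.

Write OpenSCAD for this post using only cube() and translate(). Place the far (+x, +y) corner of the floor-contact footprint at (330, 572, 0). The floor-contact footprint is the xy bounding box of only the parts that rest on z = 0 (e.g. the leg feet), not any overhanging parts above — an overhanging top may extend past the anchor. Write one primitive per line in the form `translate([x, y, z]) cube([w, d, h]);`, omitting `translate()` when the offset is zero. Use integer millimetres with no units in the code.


translate([231, 418, 0]) cube([99, 154, 2032]);


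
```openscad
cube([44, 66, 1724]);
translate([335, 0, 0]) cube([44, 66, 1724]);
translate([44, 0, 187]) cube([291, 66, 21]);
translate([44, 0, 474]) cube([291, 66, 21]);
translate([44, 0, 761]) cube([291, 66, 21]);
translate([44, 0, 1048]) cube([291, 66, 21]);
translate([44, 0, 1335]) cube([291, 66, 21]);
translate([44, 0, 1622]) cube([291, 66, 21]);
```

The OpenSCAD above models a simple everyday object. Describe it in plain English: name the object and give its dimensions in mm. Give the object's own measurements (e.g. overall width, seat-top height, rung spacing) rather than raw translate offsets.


A straight ladder. Two 44×66 mm vertical rails, 1724 mm tall, stand 379 mm apart (outside-to-outside) with their front faces coplanar on the −y side. 6 rungs, each 66 mm deep and 21 mm tall, span between the inner faces of the rails, front faces flush with the rails. The lowest rung's underside is at z = 187 mm and rungs are spaced 287 mm apart (underside to underside).


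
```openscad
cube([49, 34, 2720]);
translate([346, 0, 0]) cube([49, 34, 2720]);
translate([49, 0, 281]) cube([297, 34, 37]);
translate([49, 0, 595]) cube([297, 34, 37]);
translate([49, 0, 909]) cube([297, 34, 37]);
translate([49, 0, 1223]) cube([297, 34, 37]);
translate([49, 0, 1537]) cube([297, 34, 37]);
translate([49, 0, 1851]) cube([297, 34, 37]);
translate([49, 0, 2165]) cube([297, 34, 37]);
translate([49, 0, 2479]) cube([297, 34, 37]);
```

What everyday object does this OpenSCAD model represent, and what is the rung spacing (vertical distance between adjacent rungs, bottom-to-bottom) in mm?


A ladder. The rung spacing is 314 mm.

Two tall 49×34 posts with 8 short bars between them — a ladder. Adjacent rungs sit at z = 281 and z = 595, so the spacing is 595 − 281 = 314 mm.


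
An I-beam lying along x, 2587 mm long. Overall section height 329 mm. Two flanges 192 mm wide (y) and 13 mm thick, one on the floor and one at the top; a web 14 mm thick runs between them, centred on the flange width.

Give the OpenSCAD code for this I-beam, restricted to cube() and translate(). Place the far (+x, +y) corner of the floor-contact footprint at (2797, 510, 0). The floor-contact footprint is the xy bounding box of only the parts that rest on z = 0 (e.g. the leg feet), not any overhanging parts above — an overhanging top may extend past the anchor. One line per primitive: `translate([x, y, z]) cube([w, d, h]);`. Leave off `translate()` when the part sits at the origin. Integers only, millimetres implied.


translate([210, 318, 0]) cube([2587, 192, 13]);
translate([210, 407, 13]) cube([2587, 14, 303]);
translate([210, 318, 316]) cube([2587, 192, 13]);


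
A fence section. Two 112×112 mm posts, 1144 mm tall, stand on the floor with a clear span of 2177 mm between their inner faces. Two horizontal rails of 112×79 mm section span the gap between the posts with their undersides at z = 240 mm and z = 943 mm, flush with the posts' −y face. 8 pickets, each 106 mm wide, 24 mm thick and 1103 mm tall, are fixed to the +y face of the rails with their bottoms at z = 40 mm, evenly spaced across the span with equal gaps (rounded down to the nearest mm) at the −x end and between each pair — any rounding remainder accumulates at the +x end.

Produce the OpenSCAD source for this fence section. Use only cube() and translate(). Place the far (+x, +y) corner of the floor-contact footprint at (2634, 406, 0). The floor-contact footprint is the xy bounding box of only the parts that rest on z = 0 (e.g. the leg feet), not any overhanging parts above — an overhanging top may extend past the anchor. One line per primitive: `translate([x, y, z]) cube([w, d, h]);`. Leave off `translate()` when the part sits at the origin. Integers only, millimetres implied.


translate([233, 294, 0]) cube([112, 112, 1144]);
translate([2522, 294, 0]) cube([112, 112, 1144]);
translate([345, 294, 240]) cube([2177, 112, 79]);
translate([345, 294, 943]) cube([2177, 112, 79]);
translate([492, 406, 40]) cube([106, 24, 1103]);
translate([745, 406, 40]) cube([106, 24, 1103]);
translate([998, 406, 40]) cube([106, 24, 1103]);
translate([1251, 406, 40]) cube([106, 24, 1103]);
translate([1504, 406, 40]) cube([106, 24, 1103]);
translate([1757, 406, 40]) cube([106, 24, 1103]);
translate([2010, 406, 40]) cube([106, 24, 1103]);
translate([2263, 406, 40]) cube([106, 24, 1103]);


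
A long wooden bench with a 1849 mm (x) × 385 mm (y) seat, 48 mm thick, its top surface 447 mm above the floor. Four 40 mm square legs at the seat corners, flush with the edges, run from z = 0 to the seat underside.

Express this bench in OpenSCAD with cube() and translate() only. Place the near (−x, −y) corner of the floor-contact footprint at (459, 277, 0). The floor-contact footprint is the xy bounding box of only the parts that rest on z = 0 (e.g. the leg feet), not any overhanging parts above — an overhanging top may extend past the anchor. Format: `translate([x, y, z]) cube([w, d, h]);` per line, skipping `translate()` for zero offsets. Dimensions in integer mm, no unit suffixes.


// leg_h = 447 − 48 = 399
translate([459, 277, 399]) cube([1849, 385, 48]);
translate([459, 277, 0]) cube([40, 40, 399]);
translate([459, 622, 0]) cube([40, 40, 399]);
translate([2268, 277, 0]) cube([40, 40, 399]);
translate([2268, 622, 0]) cube([40, 40, 399]);


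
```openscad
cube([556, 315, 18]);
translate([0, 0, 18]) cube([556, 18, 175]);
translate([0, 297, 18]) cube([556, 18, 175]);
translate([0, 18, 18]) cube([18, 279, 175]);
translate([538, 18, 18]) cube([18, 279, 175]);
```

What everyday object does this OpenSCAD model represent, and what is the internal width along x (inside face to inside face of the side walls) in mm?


An open box. The internal width is 520 mm.

A 556×315 base slab with four walls standing on it — an open box. The base is 556 mm wide and the walls are 18 mm thick, so the internal width is 556 − 2 × 18 = 520 mm.


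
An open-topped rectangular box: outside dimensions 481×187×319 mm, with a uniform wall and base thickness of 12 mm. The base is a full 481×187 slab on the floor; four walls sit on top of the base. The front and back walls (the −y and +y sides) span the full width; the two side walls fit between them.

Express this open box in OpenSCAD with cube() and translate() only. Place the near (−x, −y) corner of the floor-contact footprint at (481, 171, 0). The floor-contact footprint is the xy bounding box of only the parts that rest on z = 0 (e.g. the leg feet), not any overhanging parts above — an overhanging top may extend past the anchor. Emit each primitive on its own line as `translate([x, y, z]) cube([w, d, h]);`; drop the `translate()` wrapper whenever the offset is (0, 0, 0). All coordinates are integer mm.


translate([481, 171, 0]) cube([481, 187, 12]);
translate([481, 171, 12]) cube([481, 12, 307]);
translate([481, 346, 12]) cube([481, 12, 307]);
translate([481, 183, 12]) cube([12, 163, 307]);
translate([950, 183, 12]) cube([12, 163, 307]);


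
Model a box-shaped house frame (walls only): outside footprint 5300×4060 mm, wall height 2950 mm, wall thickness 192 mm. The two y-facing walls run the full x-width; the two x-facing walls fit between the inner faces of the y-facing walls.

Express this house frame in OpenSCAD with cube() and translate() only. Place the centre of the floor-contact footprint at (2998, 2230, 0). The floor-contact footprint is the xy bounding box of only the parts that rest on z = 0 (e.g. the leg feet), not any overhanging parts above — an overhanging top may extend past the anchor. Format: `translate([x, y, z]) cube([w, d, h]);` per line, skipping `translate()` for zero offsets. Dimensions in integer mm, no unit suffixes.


translate([348, 200, 0]) cube([5300, 192, 2950]);
translate([348, 4068, 0]) cube([5300, 192, 2950]);
translate([348, 392, 0]) cube([192, 3676, 2950]);
translate([5456, 392, 0]) cube([192, 3676, 2950]);


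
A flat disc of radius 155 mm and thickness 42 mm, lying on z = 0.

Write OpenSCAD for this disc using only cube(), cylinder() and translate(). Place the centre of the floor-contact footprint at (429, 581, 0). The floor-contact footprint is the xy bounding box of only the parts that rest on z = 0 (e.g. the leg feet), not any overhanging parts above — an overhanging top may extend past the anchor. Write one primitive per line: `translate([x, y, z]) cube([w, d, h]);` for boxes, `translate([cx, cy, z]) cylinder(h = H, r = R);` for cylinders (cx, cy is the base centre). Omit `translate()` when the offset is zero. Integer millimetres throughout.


translate([429, 581, 0]) cylinder(h = 42, r = 155);


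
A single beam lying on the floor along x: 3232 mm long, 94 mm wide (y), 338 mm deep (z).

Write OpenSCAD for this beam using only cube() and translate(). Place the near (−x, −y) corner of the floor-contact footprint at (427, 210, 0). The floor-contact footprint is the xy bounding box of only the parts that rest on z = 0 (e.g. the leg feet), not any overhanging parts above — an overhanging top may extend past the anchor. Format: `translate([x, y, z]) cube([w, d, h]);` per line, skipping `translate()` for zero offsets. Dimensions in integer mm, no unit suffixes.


translate([427, 210, 0]) cube([3232, 94, 338]);


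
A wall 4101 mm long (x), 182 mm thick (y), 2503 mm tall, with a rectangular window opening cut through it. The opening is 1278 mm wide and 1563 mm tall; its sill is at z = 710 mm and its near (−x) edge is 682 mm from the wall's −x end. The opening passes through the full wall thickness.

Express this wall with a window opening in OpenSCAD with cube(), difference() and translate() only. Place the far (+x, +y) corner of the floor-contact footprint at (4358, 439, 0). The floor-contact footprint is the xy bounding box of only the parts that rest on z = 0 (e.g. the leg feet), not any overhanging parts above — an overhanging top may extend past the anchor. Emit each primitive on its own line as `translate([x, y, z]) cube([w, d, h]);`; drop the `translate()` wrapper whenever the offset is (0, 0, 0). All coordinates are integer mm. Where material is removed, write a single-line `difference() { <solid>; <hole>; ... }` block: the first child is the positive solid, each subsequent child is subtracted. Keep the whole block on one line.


difference() { translate([257, 257, 0]) cube([4101, 182, 2503]); translate([939, 257, 710]) cube([1278, 182, 1563]); }


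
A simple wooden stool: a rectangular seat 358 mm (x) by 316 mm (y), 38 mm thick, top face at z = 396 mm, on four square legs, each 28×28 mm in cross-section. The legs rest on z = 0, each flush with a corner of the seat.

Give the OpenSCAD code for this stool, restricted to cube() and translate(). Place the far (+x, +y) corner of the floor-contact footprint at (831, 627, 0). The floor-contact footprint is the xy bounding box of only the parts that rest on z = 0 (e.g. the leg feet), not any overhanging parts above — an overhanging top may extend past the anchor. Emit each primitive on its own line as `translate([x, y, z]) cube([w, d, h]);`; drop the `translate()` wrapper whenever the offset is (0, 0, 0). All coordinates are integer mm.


translate([473, 311, 358]) cube([358, 316, 38]);
translate([473, 311, 0]) cube([28, 28, 358]);
translate([803, 311, 0]) cube([28, 28, 358]);
translate([473, 599, 0]) cube([28, 28, 358]);
translate([803, 599, 0]) cube([28, 28, 358]);
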